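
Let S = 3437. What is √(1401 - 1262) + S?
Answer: 3437 + √139 ≈ 3448.8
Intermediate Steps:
√(1401 - 1262) + S = √(1401 - 1262) + 3437 = √139 + 3437 = 3437 + √139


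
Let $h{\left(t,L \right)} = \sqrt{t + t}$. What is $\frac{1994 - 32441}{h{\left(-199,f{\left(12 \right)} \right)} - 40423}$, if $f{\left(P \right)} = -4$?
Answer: $\frac{136751009}{181557703} + \frac{3383 i \sqrt{398}}{181557703} \approx 0.75321 + 0.00037173 i$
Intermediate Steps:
$h{\left(t,L \right)} = \sqrt{2} \sqrt{t}$ ($h{\left(t,L \right)} = \sqrt{2 t} = \sqrt{2} \sqrt{t}$)
$\frac{1994 - 32441}{h{\left(-199,f{\left(12 \right)} \right)} - 40423} = \frac{1994 - 32441}{\sqrt{2} \sqrt{-199} - 40423} = - \frac{30447}{\sqrt{2} i \sqrt{199} - 40423} = - \frac{30447}{i \sqrt{398} - 40423} = - \frac{30447}{-40423 + i \sqrt{398}}$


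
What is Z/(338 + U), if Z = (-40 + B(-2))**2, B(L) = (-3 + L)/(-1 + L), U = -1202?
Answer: -13225/7776 ≈ -1.7007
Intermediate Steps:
B(L) = (-3 + L)/(-1 + L)
Z = 13225/9 (Z = (-40 + (-3 - 2)/(-1 - 2))**2 = (-40 - 5/(-3))**2 = (-40 - 1/3*(-5))**2 = (-40 + 5/3)**2 = (-115/3)**2 = 13225/9 ≈ 1469.4)
Z/(338 + U) = 13225/(9*(338 - 1202)) = (13225/9)/(-864) = (13225/9)*(-1/864) = -13225/7776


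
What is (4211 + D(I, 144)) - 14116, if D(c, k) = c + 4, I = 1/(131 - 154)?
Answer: -227724/23 ≈ -9901.0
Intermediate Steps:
I = -1/23 (I = 1/(-23) = -1/23 ≈ -0.043478)
D(c, k) = 4 + c
(4211 + D(I, 144)) - 14116 = (4211 + (4 - 1/23)) - 14116 = (4211 + 91/23) - 14116 = 96944/23 - 14116 = -227724/23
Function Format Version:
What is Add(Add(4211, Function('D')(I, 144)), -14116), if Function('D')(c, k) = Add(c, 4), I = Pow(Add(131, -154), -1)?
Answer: Rational(-227724, 23) ≈ -9901.0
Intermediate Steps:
I = Rational(-1, 23) (I = Pow(-23, -1) = Rational(-1, 23) ≈ -0.043478)
Function('D')(c, k) = Add(4, c)
Add(Add(4211, Function('D')(I, 144)), -14116) = Add(Add(4211, Add(4, Rational(-1, 23))), -14116) = Add(Add(4211, Rational(91, 23)), -14116) = Add(Rational(96944, 23), -14116) = Rational(-227724, 23)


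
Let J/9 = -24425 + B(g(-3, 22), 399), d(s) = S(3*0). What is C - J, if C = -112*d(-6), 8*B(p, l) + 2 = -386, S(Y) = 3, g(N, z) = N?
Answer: 439851/2 ≈ 2.1993e+5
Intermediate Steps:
B(p, l) = -97/2 (B(p, l) = -¼ + (⅛)*(-386) = -¼ - 193/4 = -97/2)
d(s) = 3
J = -440523/2 (J = 9*(-24425 - 97/2) = 9*(-48947/2) = -440523/2 ≈ -2.2026e+5)
C = -336 (C = -112*3 = -336)
C - J = -336 - 1*(-440523/2) = -336 + 440523/2 = 439851/2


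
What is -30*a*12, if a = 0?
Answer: 0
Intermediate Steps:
-30*a*12 = -30*0*12 = 0*12 = 0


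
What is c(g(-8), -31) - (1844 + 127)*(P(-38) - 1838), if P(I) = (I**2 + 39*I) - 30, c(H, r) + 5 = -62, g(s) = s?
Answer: 3756659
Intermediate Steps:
c(H, r) = -67 (c(H, r) = -5 - 62 = -67)
P(I) = -30 + I**2 + 39*I
c(g(-8), -31) - (1844 + 127)*(P(-38) - 1838) = -67 - (1844 + 127)*((-30 + (-38)**2 + 39*(-38)) - 1838) = -67 - 1971*((-30 + 1444 - 1482) - 1838) = -67 - 1971*(-68 - 1838) = -67 - 1971*(-1906) = -67 - 1*(-3756726) = -67 + 3756726 = 3756659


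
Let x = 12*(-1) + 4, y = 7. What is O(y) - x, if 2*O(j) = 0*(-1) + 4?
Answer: 10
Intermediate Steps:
O(j) = 2 (O(j) = (0*(-1) + 4)/2 = (0 + 4)/2 = (½)*4 = 2)
x = -8 (x = -12 + 4 = -8)
O(y) - x = 2 - 1*(-8) = 2 + 8 = 10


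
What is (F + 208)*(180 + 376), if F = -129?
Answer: 43924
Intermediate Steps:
(F + 208)*(180 + 376) = (-129 + 208)*(180 + 376) = 79*556 = 43924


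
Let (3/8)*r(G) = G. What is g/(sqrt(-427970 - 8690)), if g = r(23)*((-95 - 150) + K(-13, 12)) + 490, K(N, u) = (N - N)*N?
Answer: 623*I*sqrt(109165)/9357 ≈ 21.999*I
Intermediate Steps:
r(G) = 8*G/3
K(N, u) = 0 (K(N, u) = 0*N = 0)
g = -43610/3 (g = ((8/3)*23)*((-95 - 150) + 0) + 490 = 184*(-245 + 0)/3 + 490 = (184/3)*(-245) + 490 = -45080/3 + 490 = -43610/3 ≈ -14537.)
g/(sqrt(-427970 - 8690)) = -43610/(3*sqrt(-427970 - 8690)) = -43610*(-I*sqrt(109165)/218330)/3 = -(-623)*I*sqrt(109165)/9357 = 623*I*sqrt(109165)/9357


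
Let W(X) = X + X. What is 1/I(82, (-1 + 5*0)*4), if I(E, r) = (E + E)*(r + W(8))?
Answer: 1/1968 ≈ 0.00050813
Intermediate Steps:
W(X) = 2*X
I(E, r) = 2*E*(16 + r) (I(E, r) = (E + E)*(r + 2*8) = (2*E)*(r + 16) = (2*E)*(16 + r) = 2*E*(16 + r))
1/I(82, (-1 + 5*0)*4) = 1/(2*82*(16 + (-1 + 5*0)*4)) = 1/(2*82*(16 + (-1 + 0)*4)) = 1/(2*82*(16 - 1*4)) = 1/(2*82*(16 - 4)) = 1/(2*82*12) = 1/1968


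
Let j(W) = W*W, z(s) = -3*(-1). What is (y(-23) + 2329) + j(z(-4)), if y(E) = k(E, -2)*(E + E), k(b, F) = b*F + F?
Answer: 314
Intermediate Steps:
z(s) = 3
k(b, F) = F + F*b (k(b, F) = F*b + F = F + F*b)
j(W) = W²
y(E) = 2*E*(-2 - 2*E) (y(E) = (-2*(1 + E))*(E + E) = (-2 - 2*E)*(2*E) = 2*E*(-2 - 2*E))
(y(-23) + 2329) + j(z(-4)) = (4*(-23)*(-1 - 1*(-23)) + 2329) + 3² = (4*(-23)*(-1 + 23) + 2329) + 9 = (4*(-23)*22 + 2329) + 9 = (-2024 + 2329) + 9 = 305 + 9 = 314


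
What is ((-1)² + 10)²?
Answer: 121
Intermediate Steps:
((-1)² + 10)² = (1 + 10)² = 11² = 121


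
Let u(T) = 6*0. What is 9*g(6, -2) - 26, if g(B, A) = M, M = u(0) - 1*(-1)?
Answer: -17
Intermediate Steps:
u(T) = 0
M = 1 (M = 0 - 1*(-1) = 0 + 1 = 1)
g(B, A) = 1
9*g(6, -2) - 26 = 9*1 - 26 = 9 - 26 = -17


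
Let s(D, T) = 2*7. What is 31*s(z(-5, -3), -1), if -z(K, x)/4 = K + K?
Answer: 434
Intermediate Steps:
z(K, x) = -8*K (z(K, x) = -4*(K + K) = -8*K)
s(D, T) = 14
31*s(z(-5, -3), -1) = 31*14 = 434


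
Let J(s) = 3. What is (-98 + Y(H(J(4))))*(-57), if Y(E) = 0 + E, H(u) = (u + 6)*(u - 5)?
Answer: 6612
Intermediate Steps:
H(u) = (-5 + u)*(6 + u) (H(u) = (6 + u)*(-5 + u) = (-5 + u)*(6 + u))
Y(E) = E
(-98 + Y(H(J(4))))*(-57) = (-98 + (-30 + 3 + 3²))*(-57) = (-98 + (-30 + 3 + 9))*(-57) = (-98 - 18)*(-57) = -116*(-57) = 6612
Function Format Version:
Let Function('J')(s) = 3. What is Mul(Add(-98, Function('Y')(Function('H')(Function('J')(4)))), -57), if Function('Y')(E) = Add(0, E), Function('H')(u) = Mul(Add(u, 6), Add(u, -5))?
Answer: 6612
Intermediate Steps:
Function('H')(u) = Mul(Add(-5, u), Add(6, u)) (Function('H')(u) = Mul(Add(6, u), Add(-5, u)) = Mul(Add(-5, u), Add(6, u)))
Function('Y')(E) = E
Mul(Add(-98, Function('Y')(Function('H')(Function('J')(4)))), -57) = Mul(Add(-98, Add(-30, 3, Pow(3, 2))), -57) = Mul(Add(-98, Add(-30, 3, 9)), -57) = Mul(Add(-98, -18), -57) = Mul(-116, -57) = 6612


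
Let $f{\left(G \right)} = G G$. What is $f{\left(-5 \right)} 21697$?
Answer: $542425$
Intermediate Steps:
$f{\left(G \right)} = G^{2}$
$f{\left(-5 \right)} 21697 = \left(-5\right)^{2} \cdot 21697 = 25 \cdot 21697 = 542425$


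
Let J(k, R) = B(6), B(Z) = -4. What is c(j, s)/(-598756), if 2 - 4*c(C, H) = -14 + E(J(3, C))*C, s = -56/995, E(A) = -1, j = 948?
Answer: -241/598756 ≈ -0.00040250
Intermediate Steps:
J(k, R) = -4
s = -56/995 (s = -56*1/995 = -56/995 ≈ -0.056281)
c(C, H) = 4 + C/4 (c(C, H) = ½ - (-14 - C)/4 = ½ + (7/2 + C/4) = 4 + C/4)
c(j, s)/(-598756) = (4 + (¼)*948)/(-598756) = (4 + 237)*(-1/598756) = 241*(-1/598756) = -241/598756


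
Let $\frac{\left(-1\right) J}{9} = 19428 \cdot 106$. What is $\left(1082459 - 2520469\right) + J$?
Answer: $-19972322$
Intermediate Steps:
$J = -18534312$ ($J = - 9 \cdot 19428 \cdot 106 = \left(-9\right) 2059368 = -18534312$)
$\left(1082459 - 2520469\right) + J = \left(1082459 - 2520469\right) - 18534312 = -1438010 - 18534312 = -19972322$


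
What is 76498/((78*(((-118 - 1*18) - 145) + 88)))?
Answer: -38249/7527 ≈ -5.0816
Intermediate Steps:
76498/((78*(((-118 - 1*18) - 145) + 88))) = 76498/((78*(((-118 - 18) - 145) + 88))) = 76498/((78*((-136 - 145) + 88))) = 76498/((78*(-281 + 88))) = 76498/((78*(-193))) = 76498/(-15054) = 76498*(-1/15054) = -38249/7527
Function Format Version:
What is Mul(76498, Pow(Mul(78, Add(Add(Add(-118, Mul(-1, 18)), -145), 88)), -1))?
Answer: Rational(-38249, 7527) ≈ -5.0816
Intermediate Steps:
Mul(76498, Pow(Mul(78, Add(Add(Add(-118, Mul(-1, 18)), -145), 88)), -1)) = Mul(76498, Pow(Mul(78, Add(Add(Add(-118, -18), -145), 88)), -1)) = Mul(76498, Pow(Mul(78, Add(Add(-136, -145), 88)), -1)) = Mul(76498, Pow(Mul(78, Add(-281, 88)), -1)) = Mul(76498, Pow(Mul(78, -193), -1)) = Mul(76498, Pow(-15054, -1)) = Mul(76498, Rational(-1, 15054)) = Rational(-38249, 7527)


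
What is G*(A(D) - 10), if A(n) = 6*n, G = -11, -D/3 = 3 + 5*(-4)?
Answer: -3256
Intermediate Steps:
D = 51 (D = -3*(3 + 5*(-4)) = -3*(3 - 20) = -3*(-17) = 51)
G*(A(D) - 10) = -11*(6*51 - 10) = -11*(306 - 10) = -11*296 = -3256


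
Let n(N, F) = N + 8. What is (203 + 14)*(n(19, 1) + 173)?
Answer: 43400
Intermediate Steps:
n(N, F) = 8 + N
(203 + 14)*(n(19, 1) + 173) = (203 + 14)*((8 + 19) + 173) = 217*(27 + 173) = 217*200 = 43400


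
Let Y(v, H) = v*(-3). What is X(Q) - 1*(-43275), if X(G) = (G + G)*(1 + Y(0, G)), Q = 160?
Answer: 43595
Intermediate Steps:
Y(v, H) = -3*v
X(G) = 2*G (X(G) = (G + G)*(1 - 3*0) = (2*G)*(1 + 0) = (2*G)*1 = 2*G)
X(Q) - 1*(-43275) = 2*160 - 1*(-43275) = 320 + 43275 = 43595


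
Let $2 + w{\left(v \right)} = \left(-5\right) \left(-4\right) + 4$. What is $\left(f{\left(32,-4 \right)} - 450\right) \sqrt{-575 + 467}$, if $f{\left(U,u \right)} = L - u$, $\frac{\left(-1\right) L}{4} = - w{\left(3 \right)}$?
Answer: $- 2148 i \sqrt{3} \approx - 3720.4 i$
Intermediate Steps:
$w{\left(v \right)} = 22$ ($w{\left(v \right)} = -2 + \left(\left(-5\right) \left(-4\right) + 4\right) = -2 + \left(20 + 4\right) = -2 + 24 = 22$)
$L = 88$ ($L = - 4 \left(\left(-1\right) 22\right) = \left(-4\right) \left(-22\right) = 88$)
$f{\left(U,u \right)} = 88 - u$
$\left(f{\left(32,-4 \right)} - 450\right) \sqrt{-575 + 467} = \left(\left(88 - -4\right) - 450\right) \sqrt{-575 + 467} = \left(\left(88 + 4\right) - 450\right) \sqrt{-108} = \left(92 - 450\right) 6 i \sqrt{3} = - 358 \cdot 6 i \sqrt{3} = - 2148 i \sqrt{3}$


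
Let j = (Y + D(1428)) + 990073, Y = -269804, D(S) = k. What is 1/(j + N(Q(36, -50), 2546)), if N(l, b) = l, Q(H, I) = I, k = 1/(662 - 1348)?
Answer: 686/494070233 ≈ 1.3885e-6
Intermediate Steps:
k = -1/686 (k = 1/(-686) = -1/686 ≈ -0.0014577)
D(S) = -1/686
j = 494104533/686 (j = (-269804 - 1/686) + 990073 = -185085545/686 + 990073 = 494104533/686 ≈ 7.2027e+5)
1/(j + N(Q(36, -50), 2546)) = 1/(494104533/686 - 50) = 1/(494070233/686) = 686/494070233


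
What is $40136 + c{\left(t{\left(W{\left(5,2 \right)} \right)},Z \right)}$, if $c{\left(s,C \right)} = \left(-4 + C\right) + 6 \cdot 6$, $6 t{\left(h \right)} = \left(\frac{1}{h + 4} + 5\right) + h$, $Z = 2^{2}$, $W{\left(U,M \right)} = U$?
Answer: $40172$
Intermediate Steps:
$Z = 4$
$t{\left(h \right)} = \frac{5}{6} + \frac{h}{6} + \frac{1}{6 \left(4 + h\right)}$ ($t{\left(h \right)} = \frac{\left(\frac{1}{h + 4} + 5\right) + h}{6} = \frac{\left(\frac{1}{4 + h} + 5\right) + h}{6} = \frac{\left(5 + \frac{1}{4 + h}\right) + h}{6} = \frac{5 + h + \frac{1}{4 + h}}{6} = \frac{5}{6} + \frac{h}{6} + \frac{1}{6 \left(4 + h\right)}$)
$c{\left(s,C \right)} = 32 + C$ ($c{\left(s,C \right)} = \left(-4 + C\right) + 36 = 32 + C$)
$40136 + c{\left(t{\left(W{\left(5,2 \right)} \right)},Z \right)} = 40136 + \left(32 + 4\right) = 40136 + 36 = 40172$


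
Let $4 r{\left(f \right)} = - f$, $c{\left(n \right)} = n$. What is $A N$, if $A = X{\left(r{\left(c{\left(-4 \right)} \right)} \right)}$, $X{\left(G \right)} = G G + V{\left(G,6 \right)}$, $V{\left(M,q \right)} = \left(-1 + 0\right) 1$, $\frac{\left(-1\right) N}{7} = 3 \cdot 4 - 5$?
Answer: $0$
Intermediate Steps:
$r{\left(f \right)} = - \frac{f}{4}$ ($r{\left(f \right)} = \frac{\left(-1\right) f}{4} = - \frac{f}{4}$)
$N = -49$ ($N = - 7 \left(3 \cdot 4 - 5\right) = - 7 \left(12 - 5\right) = \left(-7\right) 7 = -49$)
$V{\left(M,q \right)} = -1$ ($V{\left(M,q \right)} = \left(-1\right) 1 = -1$)
$X{\left(G \right)} = -1 + G^{2}$ ($X{\left(G \right)} = G G - 1 = G^{2} - 1 = -1 + G^{2}$)
$A = 0$ ($A = -1 + \left(\left(- \frac{1}{4}\right) \left(-4\right)\right)^{2} = -1 + 1^{2} = -1 + 1 = 0$)
$A N = 0 \left(-49\right) = 0$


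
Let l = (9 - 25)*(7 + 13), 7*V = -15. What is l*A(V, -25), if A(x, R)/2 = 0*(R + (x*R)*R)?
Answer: 0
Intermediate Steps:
V = -15/7 (V = (1/7)*(-15) = -15/7 ≈ -2.1429)
l = -320 (l = -16*20 = -320)
A(x, R) = 0 (A(x, R) = 2*(0*(R + (x*R)*R)) = 2*(0*(R + (R*x)*R)) = 2*(0*(R + x*R**2)) = 2*0 = 0)
l*A(V, -25) = -320*0 = 0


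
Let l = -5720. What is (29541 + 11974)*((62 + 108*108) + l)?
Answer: 249339090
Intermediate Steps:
(29541 + 11974)*((62 + 108*108) + l) = (29541 + 11974)*((62 + 108*108) - 5720) = 41515*((62 + 11664) - 5720) = 41515*(11726 - 5720) = 41515*6006 = 249339090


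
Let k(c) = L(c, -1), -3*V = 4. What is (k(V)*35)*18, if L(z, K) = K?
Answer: -630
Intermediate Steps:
V = -4/3 (V = -⅓*4 = -4/3 ≈ -1.3333)
k(c) = -1
(k(V)*35)*18 = -1*35*18 = -35*18 = -630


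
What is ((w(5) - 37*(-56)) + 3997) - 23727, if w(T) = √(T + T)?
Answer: -17658 + √10 ≈ -17655.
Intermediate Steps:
w(T) = √2*√T (w(T) = √(2*T) = √2*√T)
((w(5) - 37*(-56)) + 3997) - 23727 = ((√2*√5 - 37*(-56)) + 3997) - 23727 = ((√10 + 2072) + 3997) - 23727 = ((2072 + √10) + 3997) - 23727 = (6069 + √10) - 23727 = -17658 + √10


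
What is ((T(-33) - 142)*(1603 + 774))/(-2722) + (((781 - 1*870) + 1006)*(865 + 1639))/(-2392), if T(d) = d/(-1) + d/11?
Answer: -350835093/406939 ≈ -862.13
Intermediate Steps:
T(d) = -10*d/11 (T(d) = d*(-1) + d*(1/11) = -d + d/11 = -10*d/11)
((T(-33) - 142)*(1603 + 774))/(-2722) + (((781 - 1*870) + 1006)*(865 + 1639))/(-2392) = ((-10/11*(-33) - 142)*(1603 + 774))/(-2722) + (((781 - 1*870) + 1006)*(865 + 1639))/(-2392) = ((30 - 142)*2377)*(-1/2722) + (((781 - 870) + 1006)*2504)*(-1/2392) = -112*2377*(-1/2722) + ((-89 + 1006)*2504)*(-1/2392) = -266224*(-1/2722) + (917*2504)*(-1/2392) = 133112/1361 + 2296168*(-1/2392) = 133112/1361 - 287021/299 = -350835093/406939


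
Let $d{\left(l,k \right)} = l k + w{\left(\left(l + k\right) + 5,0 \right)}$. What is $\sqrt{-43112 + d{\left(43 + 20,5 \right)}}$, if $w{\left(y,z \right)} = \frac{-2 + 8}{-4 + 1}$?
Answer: $i \sqrt{42799} \approx 206.88 i$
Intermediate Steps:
$w{\left(y,z \right)} = -2$ ($w{\left(y,z \right)} = \frac{6}{-3} = 6 \left(- \frac{1}{3}\right) = -2$)
$d{\left(l,k \right)} = -2 + k l$ ($d{\left(l,k \right)} = l k - 2 = k l - 2 = -2 + k l$)
$\sqrt{-43112 + d{\left(43 + 20,5 \right)}} = \sqrt{-43112 - \left(2 - 5 \left(43 + 20\right)\right)} = \sqrt{-43112 + \left(-2 + 5 \cdot 63\right)} = \sqrt{-43112 + \left(-2 + 315\right)} = \sqrt{-43112 + 313} = \sqrt{-42799} = i \sqrt{42799}$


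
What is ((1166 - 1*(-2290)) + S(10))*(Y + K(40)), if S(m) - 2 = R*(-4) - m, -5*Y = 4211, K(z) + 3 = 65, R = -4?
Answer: -13513064/5 ≈ -2.7026e+6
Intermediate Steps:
K(z) = 62 (K(z) = -3 + 65 = 62)
Y = -4211/5 (Y = -1/5*4211 = -4211/5 ≈ -842.20)
S(m) = 18 - m (S(m) = 2 + (-4*(-4) - m) = 2 + (16 - m) = 18 - m)
((1166 - 1*(-2290)) + S(10))*(Y + K(40)) = ((1166 - 1*(-2290)) + (18 - 1*10))*(-4211/5 + 62) = ((1166 + 2290) + (18 - 10))*(-3901/5) = (3456 + 8)*(-3901/5) = 3464*(-3901/5) = -13513064/5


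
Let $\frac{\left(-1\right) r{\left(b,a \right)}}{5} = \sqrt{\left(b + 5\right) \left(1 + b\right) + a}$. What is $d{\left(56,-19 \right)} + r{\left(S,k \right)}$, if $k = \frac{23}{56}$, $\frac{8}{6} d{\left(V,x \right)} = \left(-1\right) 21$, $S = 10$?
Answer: $- \frac{63}{4} - \frac{5 \sqrt{129682}}{28} \approx -80.056$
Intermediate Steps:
$d{\left(V,x \right)} = - \frac{63}{4}$ ($d{\left(V,x \right)} = \frac{3 \left(\left(-1\right) 21\right)}{4} = \frac{3}{4} \left(-21\right) = - \frac{63}{4}$)
$k = \frac{23}{56}$ ($k = 23 \cdot \frac{1}{56} = \frac{23}{56} \approx 0.41071$)
$r{\left(b,a \right)} = - 5 \sqrt{a + \left(1 + b\right) \left(5 + b\right)}$ ($r{\left(b,a \right)} = - 5 \sqrt{\left(b + 5\right) \left(1 + b\right) + a} = - 5 \sqrt{\left(5 + b\right) \left(1 + b\right) + a} = - 5 \sqrt{\left(1 + b\right) \left(5 + b\right) + a} = - 5 \sqrt{a + \left(1 + b\right) \left(5 + b\right)}$)
$d{\left(56,-19 \right)} + r{\left(S,k \right)} = - \frac{63}{4} - 5 \sqrt{5 + \frac{23}{56} + 10^{2} + 6 \cdot 10} = - \frac{63}{4} - 5 \sqrt{5 + \frac{23}{56} + 100 + 60} = - \frac{63}{4} - 5 \sqrt{\frac{9263}{56}} = - \frac{63}{4} - 5 \frac{\sqrt{129682}}{28} = - \frac{63}{4} - \frac{5 \sqrt{129682}}{28}$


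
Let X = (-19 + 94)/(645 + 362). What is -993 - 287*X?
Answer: -1021476/1007 ≈ -1014.4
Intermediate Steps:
X = 75/1007 ≈ 0.074479
-993 - 287*X = -993 - 287*75/1007 = -993 - 21525/1007 = -1021476/1007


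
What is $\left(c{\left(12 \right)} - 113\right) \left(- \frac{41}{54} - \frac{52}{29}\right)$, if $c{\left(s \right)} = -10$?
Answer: $\frac{163877}{522} \approx 313.94$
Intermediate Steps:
$\left(c{\left(12 \right)} - 113\right) \left(- \frac{41}{54} - \frac{52}{29}\right) = \left(-10 - 113\right) \left(- \frac{41}{54} - \frac{52}{29}\right) = - 123 \left(\left(-41\right) \frac{1}{54} - \frac{52}{29}\right) = - 123 \left(- \frac{41}{54} - \frac{52}{29}\right) = \left(-123\right) \left(- \frac{3997}{1566}\right) = \frac{163877}{522}$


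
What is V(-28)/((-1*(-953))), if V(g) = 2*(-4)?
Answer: -8/953 ≈ -0.0083945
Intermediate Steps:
V(g) = -8
V(-28)/((-1*(-953))) = -8/((-1*(-953))) = -8/953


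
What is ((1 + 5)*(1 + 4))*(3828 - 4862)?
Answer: -31020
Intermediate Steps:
((1 + 5)*(1 + 4))*(3828 - 4862) = (6*5)*(-1034) = 30*(-1034) = -31020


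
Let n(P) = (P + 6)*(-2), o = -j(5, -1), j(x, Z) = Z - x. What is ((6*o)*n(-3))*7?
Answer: -1512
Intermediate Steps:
o = 6 (o = -(-1 - 1*5) = -(-1 - 5) = -1*(-6) = 6)
n(P) = -12 - 2*P (n(P) = (6 + P)*(-2) = -12 - 2*P)
((6*o)*n(-3))*7 = ((6*6)*(-12 - 2*(-3)))*7 = (36*(-12 + 6))*7 = (36*(-6))*7 = -216*7 = -1512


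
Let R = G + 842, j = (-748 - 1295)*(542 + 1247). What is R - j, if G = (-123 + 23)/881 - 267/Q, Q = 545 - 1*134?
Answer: 441240258884/120697 ≈ 3.6558e+6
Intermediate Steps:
Q = 411 (Q = 545 - 134 = 411)
G = -92109/120697 (G = (-123 + 23)/881 - 267/411 = -100*1/881 - 267*1/411 = -100/881 - 89/137 = -92109/120697 ≈ -0.76314)
j = -3654927 (j = -2043*1789 = -3654927)
R = 101534765/120697 (R = -92109/120697 + 842 = 101534765/120697 ≈ 841.24)
R - j = 101534765/120697 - 1*(-3654927) = 101534765/120697 + 3654927 = 441240258884/120697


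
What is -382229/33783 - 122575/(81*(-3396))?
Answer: -33667024393/3097630836 ≈ -10.869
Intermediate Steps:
-382229/33783 - 122575/(81*(-3396)) = -382229*1/33783 - 122575/(-275076) = -382229/33783 - 122575*(-1/275076) = -382229/33783 + 122575/275076 = -33667024393/3097630836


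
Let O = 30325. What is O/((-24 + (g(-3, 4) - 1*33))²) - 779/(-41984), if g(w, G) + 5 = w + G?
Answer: 31123499/3810304 ≈ 8.1682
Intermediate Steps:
g(w, G) = -5 + G + w (g(w, G) = -5 + (w + G) = -5 + (G + w) = -5 + G + w)
O/((-24 + (g(-3, 4) - 1*33))²) - 779/(-41984) = 30325/((-24 + ((-5 + 4 - 3) - 1*33))²) - 779/(-41984) = 30325/((-24 + (-4 - 33))²) - 779*(-1/41984) = 30325/((-24 - 37)²) + 19/1024 = 30325/((-61)²) + 19/1024 = 30325/3721 + 19/1024 = 31123499/3810304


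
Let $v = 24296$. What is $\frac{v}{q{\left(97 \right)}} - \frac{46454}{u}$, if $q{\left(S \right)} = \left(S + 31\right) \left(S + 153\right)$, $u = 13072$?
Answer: $- \frac{9132271}{3268000} \approx -2.7945$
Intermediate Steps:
$q{\left(S \right)} = \left(31 + S\right) \left(153 + S\right)$
$\frac{v}{q{\left(97 \right)}} - \frac{46454}{u} = \frac{24296}{4743 + 97^{2} + 184 \cdot 97} - \frac{46454}{13072} = \frac{24296}{4743 + 9409 + 17848} - \frac{23227}{6536} = \frac{24296}{32000} - \frac{23227}{6536} = 24296 \cdot \frac{1}{32000} - \frac{23227}{6536} = \frac{3037}{4000} - \frac{23227}{6536} = - \frac{9132271}{3268000}$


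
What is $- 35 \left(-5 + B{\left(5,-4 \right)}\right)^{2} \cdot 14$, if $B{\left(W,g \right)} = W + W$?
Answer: $-12250$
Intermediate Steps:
$B{\left(W,g \right)} = 2 W$
$- 35 \left(-5 + B{\left(5,-4 \right)}\right)^{2} \cdot 14 = - 35 \left(-5 + 2 \cdot 5\right)^{2} \cdot 14 = - 35 \left(-5 + 10\right)^{2} \cdot 14 = - 35 \cdot 5^{2} \cdot 14 = \left(-35\right) 25 \cdot 14 = \left(-875\right) 14 = -12250$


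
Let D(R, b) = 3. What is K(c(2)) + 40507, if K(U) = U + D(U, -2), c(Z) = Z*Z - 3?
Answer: 40511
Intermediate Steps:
c(Z) = -3 + Z² (c(Z) = Z² - 3 = -3 + Z²)
K(U) = 3 + U (K(U) = U + 3 = 3 + U)
K(c(2)) + 40507 = (3 + (-3 + 2²)) + 40507 = (3 + (-3 + 4)) + 40507 = (3 + 1) + 40507 = 4 + 40507 = 40511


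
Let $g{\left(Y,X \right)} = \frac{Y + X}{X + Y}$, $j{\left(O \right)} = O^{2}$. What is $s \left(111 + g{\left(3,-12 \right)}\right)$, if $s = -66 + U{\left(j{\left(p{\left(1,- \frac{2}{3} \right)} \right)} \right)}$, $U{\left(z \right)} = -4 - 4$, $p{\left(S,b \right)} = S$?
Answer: $-8288$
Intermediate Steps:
$U{\left(z \right)} = -8$
$g{\left(Y,X \right)} = 1$ ($g{\left(Y,X \right)} = \frac{X + Y}{X + Y} = 1$)
$s = -74$ ($s = -66 - 8 = -74$)
$s \left(111 + g{\left(3,-12 \right)}\right) = - 74 \left(111 + 1\right) = \left(-74\right) 112 = -8288$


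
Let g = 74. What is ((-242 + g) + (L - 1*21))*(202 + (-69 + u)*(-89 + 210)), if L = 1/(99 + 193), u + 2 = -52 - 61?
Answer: 608767797/146 ≈ 4.1696e+6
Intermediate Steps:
u = -115 (u = -2 + (-52 - 61) = -2 - 113 = -115)
L = 1/292 ≈ 0.0034247
((-242 + g) + (L - 1*21))*(202 + (-69 + u)*(-89 + 210)) = ((-242 + 74) + (1/292 - 1*21))*(202 + (-69 - 115)*(-89 + 210)) = (-168 + (1/292 - 21))*(202 - 184*121) = (-168 - 6131/292)*(202 - 22264) = -55187/292*(-22062) = 608767797/146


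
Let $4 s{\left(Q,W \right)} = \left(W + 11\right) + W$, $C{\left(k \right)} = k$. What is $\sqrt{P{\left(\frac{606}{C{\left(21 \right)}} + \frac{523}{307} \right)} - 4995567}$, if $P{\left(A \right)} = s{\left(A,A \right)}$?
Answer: $\frac{3 i \sqrt{10253532998723}}{4298} \approx 2235.1 i$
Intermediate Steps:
$s{\left(Q,W \right)} = \frac{11}{4} + \frac{W}{2}$ ($s{\left(Q,W \right)} = \frac{\left(W + 11\right) + W}{4} = \frac{\left(11 + W\right) + W}{4} = \frac{11 + 2 W}{4} = \frac{11}{4} + \frac{W}{2}$)
$P{\left(A \right)} = \frac{11}{4} + \frac{A}{2}$
$\sqrt{P{\left(\frac{606}{C{\left(21 \right)}} + \frac{523}{307} \right)} - 4995567} = \sqrt{\left(\frac{11}{4} + \frac{\frac{606}{21} + \frac{523}{307}}{2}\right) - 4995567} = \sqrt{\left(\frac{11}{4} + \frac{606 \cdot \frac{1}{21} + 523 \cdot \frac{1}{307}}{2}\right) - 4995567} = \sqrt{\left(\frac{11}{4} + \frac{\frac{202}{7} + \frac{523}{307}}{2}\right) - 4995567} = \sqrt{\left(\frac{11}{4} + \frac{1}{2} \cdot \frac{65675}{2149}\right) - 4995567} = \sqrt{\left(\frac{11}{4} + \frac{65675}{4298}\right) - 4995567} = \sqrt{\frac{154989}{8596} - 4995567} = \sqrt{- \frac{42941738943}{8596}} = \frac{3 i \sqrt{10253532998723}}{4298}$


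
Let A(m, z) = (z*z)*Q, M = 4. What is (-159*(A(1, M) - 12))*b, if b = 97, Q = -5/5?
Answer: 431844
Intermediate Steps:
Q = -1 (Q = -5*⅕ = -1)
A(m, z) = -z² (A(m, z) = (z*z)*(-1) = z²*(-1) = -z²)
(-159*(A(1, M) - 12))*b = -159*(-1*4² - 12)*97 = -159*(-1*16 - 12)*97 = -159*(-16 - 12)*97 = -159*(-28)*97 = 4452*97 = 431844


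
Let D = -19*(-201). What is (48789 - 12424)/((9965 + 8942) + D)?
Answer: 36365/22726 ≈ 1.6001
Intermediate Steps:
D = 3819
(48789 - 12424)/((9965 + 8942) + D) = (48789 - 12424)/((9965 + 8942) + 3819) = 36365/(18907 + 3819) = 36365/22726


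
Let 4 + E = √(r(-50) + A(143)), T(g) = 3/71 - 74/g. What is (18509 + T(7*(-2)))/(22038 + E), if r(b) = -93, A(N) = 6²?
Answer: 202748517114/241292114861 - 9201621*I*√57/241292114861 ≈ 0.84026 - 0.00028791*I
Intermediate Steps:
A(N) = 36
T(g) = 3/71 - 74/g (T(g) = 3*(1/71) - 74/g = 3/71 - 74/g)
E = -4 + I*√57 (E = -4 + √(-93 + 36) = -4 + √(-57) = -4 + I*√57 ≈ -4.0 + 7.5498*I)
(18509 + T(7*(-2)))/(22038 + E) = (18509 + (3/71 - 74/(7*(-2))))/(22038 + (-4 + I*√57)) = (18509 + (3/71 - 74/(-14)))/(22034 + I*√57) = (18509 + (3/71 - 74*(-1/14)))/(22034 + I*√57) = (18509 + (3/71 + 37/7))/(22034 + I*√57) = (18509 + 2648/497)/(22034 + I*√57) = 9201621/(497*(22034 + I*√57))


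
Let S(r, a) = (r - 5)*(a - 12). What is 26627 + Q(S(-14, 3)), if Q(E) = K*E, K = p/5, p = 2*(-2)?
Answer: 132451/5 ≈ 26490.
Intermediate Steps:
p = -4
S(r, a) = (-12 + a)*(-5 + r) (S(r, a) = (-5 + r)*(-12 + a) = (-12 + a)*(-5 + r))
K = -⅘ (K = -4/5 = -4*⅕ = -⅘ ≈ -0.80000)
Q(E) = -4*E/5
26627 + Q(S(-14, 3)) = 26627 - 4*(60 - 12*(-14) - 5*3 + 3*(-14))/5 = 26627 - 4*(60 + 168 - 15 - 42)/5 = 26627 - ⅘*171 = 26627 - 684/5 = 132451/5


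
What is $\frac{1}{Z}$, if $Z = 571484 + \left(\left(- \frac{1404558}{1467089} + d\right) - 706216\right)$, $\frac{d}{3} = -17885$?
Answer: $- \frac{1467089}{276381900001} \approx -5.3082 \cdot 10^{-6}$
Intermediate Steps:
$d = -53655$ ($d = 3 \left(-17885\right) = -53655$)
$Z = - \frac{276381900001}{1467089}$ ($Z = 571484 - \left(759871 + \frac{1404558}{1467089}\right) = 571484 - \frac{1114799790077}{1467089} = - \frac{276381900001}{1467089} \approx -1.8839 \cdot 10^{5}$)
$\frac{1}{Z} = \frac{1}{- \frac{276381900001}{1467089}} = - \frac{1467089}{276381900001}$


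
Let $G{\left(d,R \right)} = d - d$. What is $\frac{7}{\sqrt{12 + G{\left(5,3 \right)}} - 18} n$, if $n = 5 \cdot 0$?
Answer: $0$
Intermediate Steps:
$G{\left(d,R \right)} = 0$
$n = 0$
$\frac{7}{\sqrt{12 + G{\left(5,3 \right)}} - 18} n = \frac{7}{\sqrt{12 + 0} - 18} \cdot 0 = \frac{7}{\sqrt{12} - 18} \cdot 0 = \frac{7}{2 \sqrt{3} - 18} \cdot 0 = \frac{7}{-18 + 2 \sqrt{3}} \cdot 0 = 0$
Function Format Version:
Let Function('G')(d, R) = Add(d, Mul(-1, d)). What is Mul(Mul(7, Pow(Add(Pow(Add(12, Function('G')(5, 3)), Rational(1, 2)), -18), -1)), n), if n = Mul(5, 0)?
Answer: 0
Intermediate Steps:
Function('G')(d, R) = 0
n = 0
Mul(Mul(7, Pow(Add(Pow(Add(12, Function('G')(5, 3)), Rational(1, 2)), -18), -1)), n) = Mul(Mul(7, Pow(Add(Pow(Add(12, 0), Rational(1, 2)), -18), -1)), 0) = Mul(Mul(7, Pow(Add(Pow(12, Rational(1, 2)), -18), -1)), 0) = Mul(Mul(7, Pow(Add(Mul(2, Pow(3, Rational(1, 2))), -18), -1)), 0) = Mul(Mul(7, Pow(Add(-18, Mul(2, Pow(3, Rational(1, 2)))), -1)), 0) = 0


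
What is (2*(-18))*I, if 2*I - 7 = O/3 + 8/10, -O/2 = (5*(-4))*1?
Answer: -1902/5 ≈ -380.40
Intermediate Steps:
O = 40 (O = -2*5*(-4) = -(-40) = -2*(-20) = 40)
I = 317/30 (I = 7/2 + (40/3 + 8/10)/2 = 7/2 + (40*(⅓) + 8*(⅒))/2 = 7/2 + (40/3 + ⅘)/2 = 7/2 + (½)*(212/15) = 7/2 + 106/15 = 317/30 ≈ 10.567)
(2*(-18))*I = (2*(-18))*(317/30) = -36*317/30 = -1902/5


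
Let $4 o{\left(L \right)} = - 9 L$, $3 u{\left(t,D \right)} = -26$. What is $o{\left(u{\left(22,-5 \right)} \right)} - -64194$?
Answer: $\frac{128427}{2} \approx 64214.0$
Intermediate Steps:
$u{\left(t,D \right)} = - \frac{26}{3}$ ($u{\left(t,D \right)} = \frac{1}{3} \left(-26\right) = - \frac{26}{3}$)
$o{\left(L \right)} = - \frac{9 L}{4}$ ($o{\left(L \right)} = \frac{\left(-9\right) L}{4} = - \frac{9 L}{4}$)
$o{\left(u{\left(22,-5 \right)} \right)} - -64194 = \left(- \frac{9}{4}\right) \left(- \frac{26}{3}\right) - -64194 = \frac{39}{2} + 64194 = \frac{128427}{2}$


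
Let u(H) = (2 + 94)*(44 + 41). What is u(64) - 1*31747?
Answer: -23587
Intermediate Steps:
u(H) = 8160 (u(H) = 96*85 = 8160)
u(64) - 1*31747 = 8160 - 1*31747 = 8160 - 31747 = -23587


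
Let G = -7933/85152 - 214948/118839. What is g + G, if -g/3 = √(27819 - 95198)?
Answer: -6415333961/3373126176 - 3*I*√67379 ≈ -1.9019 - 778.72*I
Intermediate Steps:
g = -3*I*√67379 (g = -3*√(27819 - 95198) = -3*I*√67379 ≈ -778.72*I)
G = -6415333961/3373126176 (G = -7933*1/85152 - 214948*1/118839 = -7933/85152 - 214948/118839 = -6415333961/3373126176 ≈ -1.9019)
g + G = -3*I*√67379 - 6415333961/3373126176 = -6415333961/3373126176 - 3*I*√67379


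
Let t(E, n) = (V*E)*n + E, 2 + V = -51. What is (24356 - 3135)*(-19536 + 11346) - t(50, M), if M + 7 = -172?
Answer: -174274390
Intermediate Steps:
V = -53 (V = -2 - 51 = -53)
M = -179 (M = -7 - 172 = -179)
t(E, n) = E - 53*E*n (t(E, n) = (-53*E)*n + E = -53*E*n + E = E - 53*E*n)
(24356 - 3135)*(-19536 + 11346) - t(50, M) = (24356 - 3135)*(-19536 + 11346) - 50*(1 - 53*(-179)) = 21221*(-8190) - 50*(1 + 9487) = -173799990 - 50*9488 = -173799990 - 1*474400 = -173799990 - 474400 = -174274390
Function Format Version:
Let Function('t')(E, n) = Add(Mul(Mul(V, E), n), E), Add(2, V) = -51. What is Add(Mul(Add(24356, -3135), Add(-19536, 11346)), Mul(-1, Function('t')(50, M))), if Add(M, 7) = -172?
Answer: -174274390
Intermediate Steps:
V = -53 (V = Add(-2, -51) = -53)
M = -179 (M = Add(-7, -172) = -179)
Function('t')(E, n) = Add(E, Mul(-53, E, n)) (Function('t')(E, n) = Add(Mul(Mul(-53, E), n), E) = Add(Mul(-53, E, n), E) = Add(E, Mul(-53, E, n)))
Add(Mul(Add(24356, -3135), Add(-19536, 11346)), Mul(-1, Function('t')(50, M))) = Add(Mul(Add(24356, -3135), Add(-19536, 11346)), Mul(-1, Mul(50, Add(1, Mul(-53, -179))))) = Add(Mul(21221, -8190), Mul(-1, Mul(50, Add(1, 9487)))) = Add(-173799990, Mul(-1, Mul(50, 9488))) = Add(-173799990, Mul(-1, 474400)) = Add(-173799990, -474400) = -174274390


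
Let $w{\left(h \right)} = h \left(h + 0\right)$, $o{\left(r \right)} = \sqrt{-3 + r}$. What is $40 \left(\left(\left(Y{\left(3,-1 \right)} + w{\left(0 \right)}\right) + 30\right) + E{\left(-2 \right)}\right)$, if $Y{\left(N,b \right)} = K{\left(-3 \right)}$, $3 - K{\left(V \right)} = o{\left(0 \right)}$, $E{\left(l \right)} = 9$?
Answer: $1680 - 40 i \sqrt{3} \approx 1680.0 - 69.282 i$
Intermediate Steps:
$K{\left(V \right)} = 3 - i \sqrt{3}$ ($K{\left(V \right)} = 3 - \sqrt{-3 + 0} = 3 - \sqrt{-3} = 3 - i \sqrt{3}$)
$Y{\left(N,b \right)} = 3 - i \sqrt{3}$
$w{\left(h \right)} = h^{2}$ ($w{\left(h \right)} = h h = h^{2}$)
$40 \left(\left(\left(Y{\left(3,-1 \right)} + w{\left(0 \right)}\right) + 30\right) + E{\left(-2 \right)}\right) = 40 \left(\left(\left(\left(3 - i \sqrt{3}\right) + 0^{2}\right) + 30\right) + 9\right) = 40 \left(\left(\left(\left(3 - i \sqrt{3}\right) + 0\right) + 30\right) + 9\right) = 40 \left(\left(\left(3 - i \sqrt{3}\right) + 30\right) + 9\right) = 40 \left(\left(33 - i \sqrt{3}\right) + 9\right) = 40 \left(42 - i \sqrt{3}\right) = 1680 - 40 i \sqrt{3}$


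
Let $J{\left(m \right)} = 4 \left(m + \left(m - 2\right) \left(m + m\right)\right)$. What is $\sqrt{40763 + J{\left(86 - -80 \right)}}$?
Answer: $\sqrt{259219} \approx 509.14$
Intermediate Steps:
$J{\left(m \right)} = 4 m + 8 m \left(-2 + m\right)$ ($J{\left(m \right)} = 4 \left(m + \left(-2 + m\right) 2 m\right) = 4 \left(m + 2 m \left(-2 + m\right)\right) = 4 m + 8 m \left(-2 + m\right)$)
$\sqrt{40763 + J{\left(86 - -80 \right)}} = \sqrt{40763 + 4 \left(86 - -80\right) \left(-3 + 2 \left(86 - -80\right)\right)} = \sqrt{40763 + 4 \left(86 + 80\right) \left(-3 + 2 \left(86 + 80\right)\right)} = \sqrt{40763 + 4 \cdot 166 \left(-3 + 2 \cdot 166\right)} = \sqrt{40763 + 4 \cdot 166 \left(-3 + 332\right)} = \sqrt{40763 + 4 \cdot 166 \cdot 329} = \sqrt{40763 + 218456} = \sqrt{259219}$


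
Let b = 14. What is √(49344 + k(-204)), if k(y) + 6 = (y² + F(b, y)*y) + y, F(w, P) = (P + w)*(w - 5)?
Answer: √439590 ≈ 663.02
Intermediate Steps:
F(w, P) = (-5 + w)*(P + w) (F(w, P) = (P + w)*(-5 + w) = (-5 + w)*(P + w))
k(y) = -6 + y + y² + y*(126 + 9*y) (k(y) = -6 + ((y² + (14² - 5*y - 5*14 + y*14)*y) + y) = -6 + ((y² + (196 - 5*y - 70 + 14*y)*y) + y) = -6 + ((y² + (126 + 9*y)*y) + y) = -6 + ((y² + y*(126 + 9*y)) + y) = -6 + (y + y² + y*(126 + 9*y)) = -6 + y + y² + y*(126 + 9*y))
√(49344 + k(-204)) = √(49344 + (-6 + 10*(-204)² + 127*(-204))) = √(49344 + (-6 + 10*41616 - 25908)) = √(49344 + (-6 + 416160 - 25908)) = √(49344 + 390246) = √439590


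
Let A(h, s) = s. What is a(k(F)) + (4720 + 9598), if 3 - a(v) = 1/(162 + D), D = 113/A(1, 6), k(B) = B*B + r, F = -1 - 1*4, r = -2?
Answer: 15538279/1085 ≈ 14321.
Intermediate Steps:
F = -5 (F = -1 - 4 = -5)
k(B) = -2 + B² (k(B) = B*B - 2 = B² - 2 = -2 + B²)
D = 113/6 ≈ 18.833
a(v) = 3249/1085 (a(v) = 3 - 1/(162 + 113/6) = 3 - 1/1085/6 = 3 - 1*6/1085 = 3 - 6/1085 = 3249/1085)
a(k(F)) + (4720 + 9598) = 3249/1085 + (4720 + 9598) = 3249/1085 + 14318 = 15538279/1085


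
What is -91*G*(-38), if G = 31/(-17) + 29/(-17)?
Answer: -207480/17 ≈ -12205.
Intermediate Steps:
G = -60/17 (G = 31*(-1/17) + 29*(-1/17) = -31/17 - 29/17 = -60/17 ≈ -3.5294)
-91*G*(-38) = -91*(-60/17)*(-38) = (5460/17)*(-38) = -207480/17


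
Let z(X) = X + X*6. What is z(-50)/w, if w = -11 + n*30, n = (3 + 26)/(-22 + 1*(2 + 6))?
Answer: 1225/256 ≈ 4.7852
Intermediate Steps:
z(X) = 7*X (z(X) = X + 6*X = 7*X)
n = -29/14 (n = 29/(-22 + 1*8) = 29/(-22 + 8) = 29/(-14) = 29*(-1/14) = -29/14 ≈ -2.0714)
w = -512/7 (w = -11 - 29/14*30 = -11 - 435/7 = -512/7 ≈ -73.143)
z(-50)/w = (7*(-50))/(-512/7) = -350*(-7/512) = 1225/256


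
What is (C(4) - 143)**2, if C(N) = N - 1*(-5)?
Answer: 17956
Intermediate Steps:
C(N) = 5 + N (C(N) = N + 5 = 5 + N)
(C(4) - 143)**2 = ((5 + 4) - 143)**2 = (9 - 143)**2 = (-134)**2 = 17956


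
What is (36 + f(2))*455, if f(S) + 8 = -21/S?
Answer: 15925/2 ≈ 7962.5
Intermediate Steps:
f(S) = -8 - 21/S
(36 + f(2))*455 = (36 + (-8 - 21/2))*455 = (36 - 37/2)*455 = (35/2)*455 = 15925/2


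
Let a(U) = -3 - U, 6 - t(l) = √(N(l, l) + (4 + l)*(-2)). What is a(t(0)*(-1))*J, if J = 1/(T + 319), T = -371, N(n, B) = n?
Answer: -3/52 + I*√2/26 ≈ -0.057692 + 0.054393*I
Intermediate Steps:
t(l) = 6 - √(-8 - l) (t(l) = 6 - √(l + (4 + l)*(-2)) = 6 - √(l + (-8 - 2*l)) = 6 - √(-8 - l))
J = -1/52 (J = 1/(-371 + 319) = 1/(-52) = -1/52 ≈ -0.019231)
a(t(0)*(-1))*J = (-3 - (6 - √(-8 - 1*0))*(-1))*(-1/52) = (-3 - (6 - √(-8 + 0))*(-1))*(-1/52) = (-3 - (6 - √(-8))*(-1))*(-1/52) = (-3 - (6 - 2*I*√2)*(-1))*(-1/52) = (-3 - (-6 + 2*I*√2))*(-1/52) = (-3 + (6 - 2*I*√2))*(-1/52) = (3 - 2*I*√2)*(-1/52) = -3/52 + I*√2/26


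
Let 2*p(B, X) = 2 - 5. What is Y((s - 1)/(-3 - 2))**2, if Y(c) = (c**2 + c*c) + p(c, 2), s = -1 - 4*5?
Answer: 3463321/2500 ≈ 1385.3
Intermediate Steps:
p(B, X) = -3/2 (p(B, X) = (2 - 5)/2 = (1/2)*(-3) = -3/2)
s = -21 (s = -1 - 20 = -21)
Y(c) = -3/2 + 2*c**2 (Y(c) = (c**2 + c*c) - 3/2 = (c**2 + c**2) - 3/2 = 2*c**2 - 3/2 = -3/2 + 2*c**2)
Y((s - 1)/(-3 - 2))**2 = (-3/2 + 2*((-21 - 1)/(-3 - 2))**2)**2 = (-3/2 + 2*(-22/(-5))**2)**2 = (-3/2 + 2*(-22*(-1/5))**2)**2 = (-3/2 + 2*(22/5)**2)**2 = (-3/2 + 2*(484/25))**2 = (-3/2 + 968/25)**2 = (1861/50)**2 = 3463321/2500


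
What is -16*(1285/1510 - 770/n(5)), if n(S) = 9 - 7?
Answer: 928104/151 ≈ 6146.4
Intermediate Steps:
n(S) = 2
-16*(1285/1510 - 770/n(5)) = -16*(1285/1510 - 770/2) = -16*(1285*(1/1510) - 770*½) = -16*(257/302 - 385) = -16*(-116013/302) = 928104/151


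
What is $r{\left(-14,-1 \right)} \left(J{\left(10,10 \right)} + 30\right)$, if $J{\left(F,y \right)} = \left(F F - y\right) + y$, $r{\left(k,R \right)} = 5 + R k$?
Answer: $2470$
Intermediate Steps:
$J{\left(F,y \right)} = F^{2}$ ($J{\left(F,y \right)} = \left(F^{2} - y\right) + y = F^{2}$)
$r{\left(-14,-1 \right)} \left(J{\left(10,10 \right)} + 30\right) = \left(5 - -14\right) \left(10^{2} + 30\right) = \left(5 + 14\right) \left(100 + 30\right) = 19 \cdot 130 = 2470$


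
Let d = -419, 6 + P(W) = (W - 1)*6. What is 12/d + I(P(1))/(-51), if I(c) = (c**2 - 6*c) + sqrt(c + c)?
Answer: -10260/7123 - 2*I*sqrt(3)/51 ≈ -1.4404 - 0.067924*I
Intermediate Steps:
P(W) = -12 + 6*W (P(W) = -6 + (W - 1)*6 = -6 + (-1 + W)*6 = -6 + (-6 + 6*W) = -12 + 6*W)
I(c) = c**2 - 6*c + sqrt(2)*sqrt(c) (I(c) = (c**2 - 6*c) + sqrt(2*c) = (c**2 - 6*c) + sqrt(2)*sqrt(c) = c**2 - 6*c + sqrt(2)*sqrt(c))
12/d + I(P(1))/(-51) = 12/(-419) + ((-12 + 6*1)**2 - 6*(-12 + 6*1) + sqrt(2)*sqrt(-12 + 6*1))/(-51) = 12*(-1/419) + ((-12 + 6)**2 - 6*(-12 + 6) + sqrt(2)*sqrt(-12 + 6))*(-1/51) = -12/419 + ((-6)**2 - 6*(-6) + sqrt(2)*sqrt(-6))*(-1/51) = -12/419 + (36 + 36 + sqrt(2)*(I*sqrt(6)))*(-1/51) = -12/419 + (36 + 36 + 2*I*sqrt(3))*(-1/51) = -12/419 + (72 + 2*I*sqrt(3))*(-1/51) = -12/419 + (-24/17 - 2*I*sqrt(3)/51) = -10260/7123 - 2*I*sqrt(3)/51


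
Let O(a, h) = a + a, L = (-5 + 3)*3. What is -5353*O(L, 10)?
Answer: 64236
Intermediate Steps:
L = -6 (L = -2*3 = -6)
O(a, h) = 2*a
-5353*O(L, 10) = -10706*(-6) = -5353*(-12) = 64236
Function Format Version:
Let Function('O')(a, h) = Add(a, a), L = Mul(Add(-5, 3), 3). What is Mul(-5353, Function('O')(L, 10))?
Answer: 64236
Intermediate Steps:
L = -6 (L = Mul(-2, 3) = -6)
Function('O')(a, h) = Mul(2, a)
Mul(-5353, Function('O')(L, 10)) = Mul(-5353, Mul(2, -6)) = Mul(-5353, -12) = 64236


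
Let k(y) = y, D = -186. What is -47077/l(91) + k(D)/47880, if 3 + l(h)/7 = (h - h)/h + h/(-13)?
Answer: 5366747/7980 ≈ 672.52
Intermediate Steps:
l(h) = -21 - 7*h/13 (l(h) = -21 + 7*((h - h)/h + h/(-13)) = -21 + 7*(0/h + h*(-1/13)) = -21 + 7*(0 - h/13) = -21 + 7*(-h/13) = -21 - 7*h/13)
-47077/l(91) + k(D)/47880 = -47077/(-21 - 7/13*91) - 186/47880 = -47077/(-21 - 49) - 186*1/47880 = -47077/(-70) - 31/7980 = -47077*(-1/70) - 31/7980 = 47077/70 - 31/7980 = 5366747/7980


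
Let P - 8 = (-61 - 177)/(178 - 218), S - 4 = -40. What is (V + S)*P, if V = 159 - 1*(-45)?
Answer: 11718/5 ≈ 2343.6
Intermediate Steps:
S = -36 (S = 4 - 40 = -36)
P = 279/20 (P = 8 + (-61 - 177)/(178 - 218) = 8 - 238/(-40) = 8 - 238*(-1/40) = 8 + 119/20 = 279/20 ≈ 13.950)
V = 204 (V = 159 + 45 = 204)
(V + S)*P = (204 - 36)*(279/20) = 168*(279/20) = 11718/5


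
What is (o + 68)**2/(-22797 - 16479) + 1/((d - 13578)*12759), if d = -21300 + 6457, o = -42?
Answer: -20427795970/1186866843147 ≈ -0.017212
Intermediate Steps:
d = -14843
(o + 68)**2/(-22797 - 16479) + 1/((d - 13578)*12759) = (-42 + 68)**2/(-22797 - 16479) + 1/(-14843 - 13578*12759) = 26**2/(-39276) + (1/12759)/(-28421) = 676*(-1/39276) - 1/28421*1/12759 = -169/9819 - 1/362623539 = -20427795970/1186866843147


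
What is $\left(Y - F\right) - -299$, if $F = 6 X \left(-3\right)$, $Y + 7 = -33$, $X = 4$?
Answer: $331$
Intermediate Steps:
$Y = -40$ ($Y = -7 - 33 = -40$)
$F = -72$ ($F = 6 \cdot 4 \left(-3\right) = 24 \left(-3\right) = -72$)
$\left(Y - F\right) - -299 = \left(-40 - -72\right) - -299 = \left(-40 + 72\right) + 299 = 32 + 299 = 331$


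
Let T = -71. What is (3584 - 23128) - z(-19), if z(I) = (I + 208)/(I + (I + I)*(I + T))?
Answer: -66469333/3401 ≈ -19544.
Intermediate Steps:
z(I) = (208 + I)/(I + 2*I*(-71 + I)) (z(I) = (I + 208)/(I + (I + I)*(I - 71)) = (208 + I)/(I + (2*I)*(-71 + I)) = (208 + I)/(I + 2*I*(-71 + I)))
(3584 - 23128) - z(-19) = (3584 - 23128) - (208 - 19)/((-19)*(-141 + 2*(-19))) = -19544 - (-1)*189/(19*(-141 - 38)) = -19544 - (-1)*189/(19*(-179)) = -19544 - (-1)*(-1)*189/(19*179) = -19544 - 1*189/3401 = -19544 - 189/3401 = -66469333/3401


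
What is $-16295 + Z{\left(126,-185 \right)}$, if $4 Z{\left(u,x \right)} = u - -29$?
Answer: $- \frac{65025}{4} \approx -16256.0$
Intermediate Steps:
$Z{\left(u,x \right)} = \frac{29}{4} + \frac{u}{4}$ ($Z{\left(u,x \right)} = \frac{u - -29}{4} = \frac{u + 29}{4} = \frac{29 + u}{4} = \frac{29}{4} + \frac{u}{4}$)
$-16295 + Z{\left(126,-185 \right)} = -16295 + \left(\frac{29}{4} + \frac{1}{4} \cdot 126\right) = -16295 + \left(\frac{29}{4} + \frac{63}{2}\right) = -16295 + \frac{155}{4} = - \frac{65025}{4}$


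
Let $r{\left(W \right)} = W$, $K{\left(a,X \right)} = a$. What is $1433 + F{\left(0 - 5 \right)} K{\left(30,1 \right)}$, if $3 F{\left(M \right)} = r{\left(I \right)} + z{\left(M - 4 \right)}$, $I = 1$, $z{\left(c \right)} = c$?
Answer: $1353$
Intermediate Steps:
$F{\left(M \right)} = -1 + \frac{M}{3}$ ($F{\left(M \right)} = \frac{1 + \left(M - 4\right)}{3} = \frac{1 + \left(-4 + M\right)}{3} = \frac{-3 + M}{3} = -1 + \frac{M}{3}$)
$1433 + F{\left(0 - 5 \right)} K{\left(30,1 \right)} = 1433 + \left(-1 + \frac{0 - 5}{3}\right) 30 = 1433 + \left(-1 + \frac{1}{3} \left(-5\right)\right) 30 = 1433 + \left(-1 - \frac{5}{3}\right) 30 = 1433 - 80 = 1353$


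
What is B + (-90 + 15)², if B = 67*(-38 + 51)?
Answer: 6496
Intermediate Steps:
B = 871 (B = 67*13 = 871)
B + (-90 + 15)² = 871 + (-90 + 15)² = 871 + (-75)² = 871 + 5625 = 6496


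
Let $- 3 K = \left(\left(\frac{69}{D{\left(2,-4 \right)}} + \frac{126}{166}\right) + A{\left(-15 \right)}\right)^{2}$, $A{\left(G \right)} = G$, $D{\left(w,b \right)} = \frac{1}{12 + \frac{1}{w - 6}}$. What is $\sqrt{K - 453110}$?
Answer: $\frac{i \sqrt{73253277467}}{332} \approx 815.22 i$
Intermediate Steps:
$D{\left(w,b \right)} = \frac{1}{12 + \frac{1}{-6 + w}}$
$K = - \frac{23309680827}{110224}$ ($K = - \frac{\left(\left(\frac{69}{\frac{1}{-71 + 12 \cdot 2} \left(-6 + 2\right)} + \frac{126}{166}\right) - 15\right)^{2}}{3} = - \frac{\left(\left(\frac{69}{\frac{1}{-71 + 24} \left(-4\right)} + 126 \cdot \frac{1}{166}\right) - 15\right)^{2}}{3} = - \frac{\left(\left(\frac{69}{\frac{1}{-47} \left(-4\right)} + \frac{63}{83}\right) - 15\right)^{2}}{3} = - \frac{\left(\left(\frac{69}{\left(- \frac{1}{47}\right) \left(-4\right)} + \frac{63}{83}\right) - 15\right)^{2}}{3} = - \frac{\left(\left(\frac{69}{\frac{4}{47}} + \frac{63}{83}\right) - 15\right)^{2}}{3} = - \frac{\left(\left(69 \cdot \frac{47}{4} + \frac{63}{83}\right) - 15\right)^{2}}{3} = - \frac{\left(\left(\frac{3243}{4} + \frac{63}{83}\right) - 15\right)^{2}}{3} = - \frac{\left(\frac{269421}{332} - 15\right)^{2}}{3} = - \frac{\left(\frac{264441}{332}\right)^{2}}{3} = \left(- \frac{1}{3}\right) \frac{69929042481}{110224} = - \frac{23309680827}{110224} \approx -2.1148 \cdot 10^{5}$)
$\sqrt{K - 453110} = \sqrt{- \frac{23309680827}{110224} - 453110} = \sqrt{- \frac{73253277467}{110224}} = \frac{i \sqrt{73253277467}}{332}$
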